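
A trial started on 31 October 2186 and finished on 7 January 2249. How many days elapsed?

22713

From October 31, 2186 to October 31, 2248: 62 years, of which 15 contain a Feb 29 — 47×365 + 15×366 = 22645 days.
(2200 is not a leap year (divisible by 100 but not 400).)
October 2248: 31 − 31 = 0 days remain.
Then November (30), December (31): 30 + 31 = 61 days.
January 1–7, 2249: 7 days.
Residual: 68 days.
Total: 22713 days.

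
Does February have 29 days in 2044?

Yes

2044 is a leap year.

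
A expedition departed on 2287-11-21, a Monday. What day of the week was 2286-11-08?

Count forward from the earlier date (November 8, 2286) to the later (November 21, 2287):
November 2286: 30 − 8 = 22 days remain.
Then 11 full months totalling 335 days.
November 1–21, 2287: 21 days.
Total: 22 + 335 + 21 = 378 days.
378 is a multiple of 7, so 2286-11-08 falls on the same weekday: Monday.

Monday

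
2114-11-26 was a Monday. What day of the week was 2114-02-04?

Sunday

Count forward from the earlier date (February 4, 2114) to the later (November 26, 2114):
February 2114: 28 − 4 = 24 days remain (2114 is not a leap year, so February has 28 days).
Then March (31), April (30), May (31), June (30), July (31), August (31), September (30), October (31): 31 + 30 + 31 + 30 + 31 + 31 + 30 + 31 = 245 days.
November 1–26, 2114: 26 days.
Total: 24 + 245 + 26 = 295 days.
295 mod 7 = 1, so 1 day before Monday is Sunday.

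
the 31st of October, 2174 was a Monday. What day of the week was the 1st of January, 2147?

Sunday

Count forward from the earlier date (January 1, 2147) to the later (October 31, 2174):
From January 1, 2147 to January 1, 2174: 27 years, of which 7 contain a Feb 29 — 20×365 + 7×366 = 9862 days.
January 2174: 31 − 1 = 30 days remain.
Then February 2174 (28), March (31), April (30), May (31), June (30), July (31), August (31), September (30): 28 + 31 + 30 + 31 + 30 + 31 + 31 + 30 = 242 days.
October 1–31, 2174: 31 days.
Residual: 303 days.
Total: 10165 days.
10165 mod 7 = 1, so 1 day before Monday is Sunday.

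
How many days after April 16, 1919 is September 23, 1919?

160

April 1919: 30 − 16 = 14 days remain.
Then May (31), June (30), July (31), August (31): 31 + 30 + 31 + 31 = 123 days.
September 1–23, 1919: 23 days.
Total: 14 + 123 + 23 = 160 days.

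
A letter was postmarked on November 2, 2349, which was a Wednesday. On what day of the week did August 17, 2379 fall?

Day-of-year of November 2, 2349: 306.
Day-of-year of August 17, 2379: 229.
2349 has 365 days, so 365 − 306 = 59 days remain in 2349.
Full years 2350–2378: 22 common + 7 leap = 22×365 + 7×366 = 10592 days.
Total: 59 + 10592 + 229 = 10880 days.
10880 mod 7 = 2, so 2 days after Wednesday is Friday.

Friday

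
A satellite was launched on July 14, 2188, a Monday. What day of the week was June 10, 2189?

July 2188: 31 − 14 = 17 days remain.
Then 10 full months totalling 304 days.
June 1–10, 2189: 10 days.
Total: 17 + 304 + 10 = 331 days.
331 mod 7 = 2, so 2 days after Monday is Wednesday.

Wednesday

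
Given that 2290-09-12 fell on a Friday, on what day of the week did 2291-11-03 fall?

Tuesday

Day-of-year of September 12, 2290: 255.
Day-of-year of November 3, 2291: 307.
2290 has 365 days, so 365 − 255 = 110 days remain in 2290.
Total: 110 + 307 = 417 days.
417 mod 7 = 4, so 4 days after Friday is Tuesday.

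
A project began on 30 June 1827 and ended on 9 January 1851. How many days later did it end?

From June 30, 1827 to June 30, 1850: 23 years, of which 6 contain a Feb 29 — 17×365 + 6×366 = 8401 days.
June 1850: 30 − 30 = 0 days remain.
Then July (31), August (31), September (30), October (31), November (30), December (31): 31 + 31 + 30 + 31 + 30 + 31 = 184 days.
January 1–9, 1851: 9 days.
Residual: 193 days.
Total: 8594 days.

8594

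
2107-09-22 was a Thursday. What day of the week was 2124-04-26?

Day-of-year of September 22, 2107: 265.
Day-of-year of April 26, 2124: 117.
2107 has 365 days, so 365 − 265 = 100 days remain in 2107.
Full years 2108–2123: 12 common + 4 leap = 12×365 + 4×366 = 5844 days.
Total: 100 + 5844 + 117 = 6061 days.
6061 mod 7 = 6, so 6 days after Thursday is Wednesday.

Wednesday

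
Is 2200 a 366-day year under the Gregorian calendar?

No

2200 is not a leap year (divisible by 100 but not 400).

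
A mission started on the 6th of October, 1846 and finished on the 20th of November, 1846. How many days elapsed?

45

October 1846: 31 − 6 = 25 days remain.
November 1–20, 1846: 20 days.
Total: 25 + 20 = 45 days.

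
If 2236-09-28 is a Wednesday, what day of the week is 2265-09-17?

Sunday

Day-of-year of September 28, 2236: 272.
Day-of-year of September 17, 2265: 260.
2236 has 366 days, so 366 − 272 = 94 days remain in 2236.
Full years 2237–2264: 21 common + 7 leap = 21×365 + 7×366 = 10227 days.
Total: 94 + 10227 + 260 = 10581 days.
10581 mod 7 = 4, so 4 days after Wednesday is Sunday.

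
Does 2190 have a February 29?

No

2190 is not a leap year.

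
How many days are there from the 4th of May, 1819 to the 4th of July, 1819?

61

May 1819: 31 − 4 = 27 days remain.
Then June (30): 30 days.
July 1–4, 1819: 4 days.
Total: 27 + 30 + 4 = 61 days.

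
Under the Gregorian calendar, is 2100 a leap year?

2100 is not a leap year (divisible by 100 but not 400).

No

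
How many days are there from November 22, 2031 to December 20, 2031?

November 2031: 30 − 22 = 8 days remain.
December 1–20, 2031: 20 days.
Total: 8 + 20 = 28 days.

28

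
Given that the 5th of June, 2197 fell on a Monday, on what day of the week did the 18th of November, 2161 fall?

Wednesday

Count forward from the earlier date (November 18, 2161) to the later (June 5, 2197):
From November 18, 2161 to November 18, 2196: 35 years, of which 9 contain a Feb 29 — 26×365 + 9×366 = 12784 days.
November 2196: 30 − 18 = 12 days remain.
Then December (31), January (31), February 2197 (28), March (31), April (30), May (31): 31 + 31 + 28 + 31 + 30 + 31 = 182 days.
June 1–5, 2197: 5 days.
Residual: 199 days.
Total: 12983 days.
12983 mod 7 = 5, so 5 days before Monday is Wednesday.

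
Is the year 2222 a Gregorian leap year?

No

2222 is not a leap year.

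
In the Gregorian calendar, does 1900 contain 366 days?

No

1900 is not a leap year (divisible by 100 but not 400).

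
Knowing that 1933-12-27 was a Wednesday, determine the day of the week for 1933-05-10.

Wednesday

Count forward from the earlier date (May 10, 1933) to the later (December 27, 1933):
May 1933: 31 − 10 = 21 days remain.
Then June (30), July (31), August (31), September (30), October (31), November (30): 30 + 31 + 31 + 30 + 31 + 30 = 183 days.
December 1–27, 1933: 27 days.
Total: 21 + 183 + 27 = 231 days.
231 is a multiple of 7, so 1933-05-10 falls on the same weekday: Wednesday.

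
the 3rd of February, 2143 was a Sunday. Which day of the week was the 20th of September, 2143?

Friday

February 2143: 28 − 3 = 25 days remain (2143 is not a leap year, so February has 28 days).
Then March (31), April (30), May (31), June (30), July (31), August (31): 31 + 30 + 31 + 30 + 31 + 31 = 184 days.
September 1–20, 2143: 20 days.
Total: 25 + 184 + 20 = 229 days.
229 mod 7 = 5, so 5 days after Sunday is Friday.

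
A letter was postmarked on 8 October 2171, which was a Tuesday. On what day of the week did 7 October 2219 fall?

Thursday

From October 8, 2171 to October 8, 2218: 47 years, of which 11 contain a Feb 29 — 36×365 + 11×366 = 17166 days.
(2200 is not a leap year (divisible by 100 but not 400).)
October 2218: 31 − 8 = 23 days remain.
Then 11 full months totalling 334 days.
October 1–7, 2219: 7 days.
Residual: 364 days.
Total: 17530 days.
17530 mod 7 = 2, so 2 days after Tuesday is Thursday.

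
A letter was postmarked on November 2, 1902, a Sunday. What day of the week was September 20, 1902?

Count forward from the earlier date (September 20, 1902) to the later (November 2, 1902):
September 1902: 30 − 20 = 10 days remain.
Then October (31): 31 days.
November 1–2, 1902: 2 days.
Total: 10 + 31 + 2 = 43 days.
43 mod 7 = 1, so 1 day before Sunday is Saturday.

Saturday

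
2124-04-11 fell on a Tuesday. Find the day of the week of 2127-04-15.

Tuesday

Day-of-year of April 11, 2124: 102.
Day-of-year of April 15, 2127: 105.
2124 has 366 days, so 366 − 102 = 264 days remain in 2124.
Full years: 2125: 365; 2126: 365. Sum = 730.
Total: 264 + 730 + 105 = 1099 days.
1099 is a multiple of 7, so 2127-04-15 falls on the same weekday: Tuesday.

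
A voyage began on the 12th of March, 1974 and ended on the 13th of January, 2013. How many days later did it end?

14187

From March 12, 1974 to March 12, 2012: 38 years, of which 10 contain a Feb 29 — 28×365 + 10×366 = 13880 days.
(2000 is a leap year (divisible by 400).)
March 2012: 31 − 12 = 19 days remain.
Then 9 full months totalling 275 days.
January 1–13, 2013: 13 days.
Residual: 307 days.
Total: 14187 days.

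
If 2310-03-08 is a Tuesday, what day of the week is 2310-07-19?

March 2310: 31 − 8 = 23 days remain.
Then April (30), May (31), June (30): 30 + 31 + 30 = 91 days.
July 1–19, 2310: 19 days.
Total: 23 + 91 + 19 = 133 days.
133 is a multiple of 7, so 2310-07-19 falls on the same weekday: Tuesday.

Tuesday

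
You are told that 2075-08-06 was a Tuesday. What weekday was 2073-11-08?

Wednesday

Count forward from the earlier date (November 8, 2073) to the later (August 6, 2075):
November 2073: 30 − 8 = 22 days remain.
Then 20 full months totalling 608 days.
August 1–6, 2075: 6 days.
Total: 22 + 608 + 6 = 636 days.
636 mod 7 = 6, so 6 days before Tuesday is Wednesday.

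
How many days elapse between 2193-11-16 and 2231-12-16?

Day-of-year of November 16, 2193: 320.
Day-of-year of December 16, 2231: 350.
2193 has 365 days, so 365 − 320 = 45 days remain in 2193.
Full years 2194–2230: 29 common + 8 leap = 29×365 + 8×366 = 13513 days.
Total: 45 + 13513 + 350 = 13908 days.

13908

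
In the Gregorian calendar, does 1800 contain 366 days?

No

1800 is not a leap year (divisible by 100 but not 400).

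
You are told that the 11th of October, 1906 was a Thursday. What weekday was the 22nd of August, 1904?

Count forward from the earlier date (August 22, 1904) to the later (October 11, 1906):
August 1904: 31 − 22 = 9 days remain.
Then 25 full months totalling 760 days.
October 1–11, 1906: 11 days.
Total: 9 + 760 + 11 = 780 days.
780 mod 7 = 3, so 3 days before Thursday is Monday.

Monday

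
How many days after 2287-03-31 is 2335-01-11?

Day-of-year of March 31, 2287: 90.
Day-of-year of January 11, 2335: 11.
2287 has 365 days, so 365 − 90 = 275 days remain in 2287.
Full years 2288–2334: 36 common + 11 leap = 36×365 + 11×366 = 17166 days.
Total: 275 + 17166 + 11 = 17452 days.

17452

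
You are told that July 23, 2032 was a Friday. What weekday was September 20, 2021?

Monday

Count forward from the earlier date (September 20, 2021) to the later (July 23, 2032):
Day-of-year of September 20, 2021: 263.
Day-of-year of July 23, 2032: 205.
2021 has 365 days, so 365 − 263 = 102 days remain in 2021.
Full years 2022–2031: 8 common + 2 leap = 8×365 + 2×366 = 3652 days.
Total: 102 + 3652 + 205 = 3959 days.
3959 mod 7 = 4, so 4 days before Friday is Monday.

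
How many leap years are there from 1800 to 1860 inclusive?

Years divisible by 4: 1800, 1804, …, 1860 — 16 in all.
Of these, 1800 is divisible by 100 but not 400, so not leap.
Leap years: 16 − 1 = 15.

15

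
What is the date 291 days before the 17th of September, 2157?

the 30th of November, 2156

Count 291 days before September 17, 2157:
Day-of-year of November 30, 2156: 335.
Day-of-year of September 17, 2157: 260.
2156 has 366 days, so 366 − 335 = 31 days remain in 2156.
Total: 31 + 260 = 291 days.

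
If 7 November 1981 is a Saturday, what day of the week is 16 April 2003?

Wednesday

From November 7, 1981 to November 7, 2002: 21 years, of which 5 contain a Feb 29 — 16×365 + 5×366 = 7670 days.
(2000 is a leap year (divisible by 400).)
November 2002: 30 − 7 = 23 days remain.
Then December (31), January (31), February 2003 (28), March (31): 31 + 31 + 28 + 31 = 121 days.
April 1–16, 2003: 16 days.
Residual: 160 days.
Total: 7830 days.
7830 mod 7 = 4, so 4 days after Saturday is Wednesday.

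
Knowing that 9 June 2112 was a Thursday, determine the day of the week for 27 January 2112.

Count forward from the earlier date (January 27, 2112) to the later (June 9, 2112):
January 2112: 31 − 27 = 4 days remain.
Then February 2112 (29), March (31), April (30), May (31): 29 + 31 + 30 + 31 = 121 days.
June 1–9, 2112: 9 days.
Total: 4 + 121 + 9 = 134 days.
134 mod 7 = 1, so 1 day before Thursday is Wednesday.

Wednesday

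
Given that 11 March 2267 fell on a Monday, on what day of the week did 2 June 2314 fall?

From March 11, 2267 to March 11, 2314: 47 years, of which 11 contain a Feb 29 — 36×365 + 11×366 = 17166 days.
(2300 is not a leap year (divisible by 100 but not 400).)
March 2314: 31 − 11 = 20 days remain.
Then April (30), May (31): 30 + 31 = 61 days.
June 1–2, 2314: 2 days.
Residual: 83 days.
Total: 17249 days.
17249 mod 7 = 1, so 1 day after Monday is Tuesday.

Tuesday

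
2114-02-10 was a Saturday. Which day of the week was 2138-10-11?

Saturday

From February 10, 2114 to February 10, 2138: 24 years, of which 6 contain a Feb 29 — 18×365 + 6×366 = 8766 days.
February 2138: 28 − 10 = 18 days remain (2138 is not a leap year, so February has 28 days).
Then March (31), April (30), May (31), June (30), July (31), August (31), September (30): 31 + 30 + 31 + 30 + 31 + 31 + 30 = 214 days.
October 1–11, 2138: 11 days.
Residual: 243 days.
Total: 9009 days.
9009 is a multiple of 7, so 2138-10-11 falls on the same weekday: Saturday.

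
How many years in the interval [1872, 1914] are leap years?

10

Years divisible by 4 in [1872, 1914]: 1872, 1876, 1880, 1884, 1888, 1892, 1896, 1900, 1904, 1908, 1912.
Of these, 1900 is divisible by 100 but not 400, so not leap.
Leap years: 11 − 1 = 10.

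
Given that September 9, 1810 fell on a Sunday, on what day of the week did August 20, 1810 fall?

Count forward from the earlier date (August 20, 1810) to the later (September 9, 1810):
August 1810: 31 − 20 = 11 days remain.
September 1–9, 1810: 9 days.
Total: 11 + 9 = 20 days.
20 mod 7 = 6, so 6 days before Sunday is Monday.

Monday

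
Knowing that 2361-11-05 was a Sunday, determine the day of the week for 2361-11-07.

Within November 2361: 7 − 5 = 2 days.
2 mod 7 = 2, so 2 days after Sunday is Tuesday.

Tuesday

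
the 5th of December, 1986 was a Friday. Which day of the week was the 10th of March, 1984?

Saturday

Count forward from the earlier date (March 10, 1984) to the later (December 5, 1986):
March 1984: 31 − 10 = 21 days remain.
Then 32 full months totalling 974 days.
December 1–5, 1986: 5 days.
Total: 21 + 974 + 5 = 1000 days.
1000 mod 7 = 6, so 6 days before Friday is Saturday.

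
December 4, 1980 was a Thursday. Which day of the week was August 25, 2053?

Monday

From December 4, 1980 to December 4, 2052: 72 years, of which 18 contain a Feb 29 — 54×365 + 18×366 = 26298 days.
(2000 is a leap year (divisible by 400).)
December 2052: 31 − 4 = 27 days remain.
Then January (31), February 2053 (28), March (31), April (30), May (31), June (30), July (31): 31 + 28 + 31 + 30 + 31 + 30 + 31 = 212 days.
August 1–25, 2053: 25 days.
Residual: 264 days.
Total: 26562 days.
26562 mod 7 = 4, so 4 days after Thursday is Monday.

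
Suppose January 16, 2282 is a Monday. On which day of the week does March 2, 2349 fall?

Wednesday

From January 16, 2282 to January 16, 2349: 67 years, of which 16 contain a Feb 29 — 51×365 + 16×366 = 24471 days.
(2300 is not a leap year (divisible by 100 but not 400).)
January 2349: 31 − 16 = 15 days remain.
Then February 2349 (28): 28 days.
March 1–2, 2349: 2 days.
Residual: 45 days.
Total: 24516 days.
24516 mod 7 = 2, so 2 days after Monday is Wednesday.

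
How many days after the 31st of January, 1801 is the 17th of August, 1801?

January 1801: 31 − 31 = 0 days remain.
Then February 1801 (28), March (31), April (30), May (31), June (30), July (31): 28 + 31 + 30 + 31 + 30 + 31 = 181 days.
August 1–17, 1801: 17 days.
Total: 0 + 181 + 17 = 198 days.

198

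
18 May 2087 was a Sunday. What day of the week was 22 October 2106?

Friday

Day-of-year of May 18, 2087: 138.
Day-of-year of October 22, 2106: 295.
2087 has 365 days, so 365 − 138 = 227 days remain in 2087.
Full years 2088–2105: 14 common + 4 leap = 14×365 + 4×366 = 6574 days.
Total: 227 + 6574 + 295 = 7096 days.
7096 mod 7 = 5, so 5 days after Sunday is Friday.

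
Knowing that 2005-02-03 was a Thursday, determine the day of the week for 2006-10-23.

February 2005: 28 − 3 = 25 days remain (2005 is not a leap year, so February has 28 days).
Then 19 full months totalling 579 days.
October 1–23, 2006: 23 days.
Total: 25 + 579 + 23 = 627 days.
627 mod 7 = 4, so 4 days after Thursday is Monday.

Monday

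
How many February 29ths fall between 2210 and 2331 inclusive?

Years divisible by 4: 2212, 2216, …, 2328 — 30 in all.
Of these, 2300 is divisible by 100 but not 400, so not leap.
Leap years: 30 − 1 = 29.

29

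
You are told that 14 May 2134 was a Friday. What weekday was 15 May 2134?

Saturday

Within May 2134: 15 − 14 = 1 day.
1 mod 7 = 1, so 1 day after Friday is Saturday.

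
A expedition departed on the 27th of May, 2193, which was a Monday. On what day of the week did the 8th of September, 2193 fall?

May 2193: 31 − 27 = 4 days remain.
Then June (30), July (31), August (31): 30 + 31 + 31 = 92 days.
September 1–8, 2193: 8 days.
Total: 4 + 92 + 8 = 104 days.
104 mod 7 = 6, so 6 days after Monday is Sunday.

Sunday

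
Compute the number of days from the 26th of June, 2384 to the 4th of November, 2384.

131

June 2384: 30 − 26 = 4 days remain.
Then July (31), August (31), September (30), October (31): 31 + 31 + 30 + 31 = 123 days.
November 1–4, 2384: 4 days.
Total: 4 + 123 + 4 = 131 days.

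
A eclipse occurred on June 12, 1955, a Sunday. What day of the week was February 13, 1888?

Count forward from the earlier date (February 13, 1888) to the later (June 12, 1955):
Day-of-year of February 13, 1888: 44.
Day-of-year of June 12, 1955: 163.
1888 has 366 days, so 366 − 44 = 322 days remain in 1888.
Full years 1889–1954: 51 common + 15 leap = 51×365 + 15×366 = 24105 days.
Total: 322 + 24105 + 163 = 24590 days.
24590 mod 7 = 6, so 6 days before Sunday is Monday.

Monday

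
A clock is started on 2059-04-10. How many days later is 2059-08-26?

138

April 2059: 30 − 10 = 20 days remain.
Then May (31), June (30), July (31): 31 + 30 + 31 = 92 days.
August 1–26, 2059: 26 days.
Total: 20 + 92 + 26 = 138 days.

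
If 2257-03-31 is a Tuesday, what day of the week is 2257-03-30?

Monday

Count forward from the earlier date (March 30, 2257) to the later (March 31, 2257):
Within March 2257: 31 − 30 = 1 day.
1 mod 7 = 1, so 1 day before Tuesday is Monday.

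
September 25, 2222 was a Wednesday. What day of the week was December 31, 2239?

From September 25, 2222 to September 25, 2239: 17 years, of which 4 contain a Feb 29 — 13×365 + 4×366 = 6209 days.
September 2239: 30 − 25 = 5 days remain.
Then October (31), November (30): 31 + 30 = 61 days.
December 1–31, 2239: 31 days.
Residual: 97 days.
Total: 6306 days.
6306 mod 7 = 6, so 6 days after Wednesday is Tuesday.

Tuesday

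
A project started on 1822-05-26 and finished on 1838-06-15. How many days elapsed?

5864

Day-of-year of May 26, 1822: 146.
Day-of-year of June 15, 1838: 166.
1822 has 365 days, so 365 − 146 = 219 days remain in 1822.
Full years 1823–1837: 11 common + 4 leap = 11×365 + 4×366 = 5479 days.
Total: 219 + 5479 + 166 = 5864 days.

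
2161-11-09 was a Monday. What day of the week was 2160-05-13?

Tuesday

Count forward from the earlier date (May 13, 2160) to the later (November 9, 2161):
May 13, 2160 → May 13, 2161: 365 days.
May 2161: 31 − 13 = 18 days remain.
Then June (30), July (31), August (31), September (30), October (31): 30 + 31 + 31 + 30 + 31 = 153 days.
November 1–9, 2161: 9 days.
Residual: 180 days.
Total: 545 days.
545 mod 7 = 6, so 6 days before Monday is Tuesday.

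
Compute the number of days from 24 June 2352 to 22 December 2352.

June 2352: 30 − 24 = 6 days remain.
Then July (31), August (31), September (30), October (31), November (30): 31 + 31 + 30 + 31 + 30 = 153 days.
December 1–22, 2352: 22 days.
Total: 6 + 153 + 22 = 181 days.

181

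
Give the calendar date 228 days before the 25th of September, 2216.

the 10th of February, 2216

Count 228 days before September 25, 2216:
February 2216: 29 − 10 = 19 days remain (2216 is a leap year, so February has 29 days).
Then March (31), April (30), May (31), June (30), July (31), August (31): 31 + 30 + 31 + 30 + 31 + 31 = 184 days.
September 1–25, 2216: 25 days.
Total: 19 + 184 + 25 = 228 days.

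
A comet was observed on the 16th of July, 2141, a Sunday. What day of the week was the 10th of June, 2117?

Thursday

Count forward from the earlier date (June 10, 2117) to the later (July 16, 2141):
Day-of-year of June 10, 2117: 161.
Day-of-year of July 16, 2141: 197.
2117 has 365 days, so 365 − 161 = 204 days remain in 2117.
Full years 2118–2140: 17 common + 6 leap = 17×365 + 6×366 = 8401 days.
Total: 204 + 8401 + 197 = 8802 days.
8802 mod 7 = 3, so 3 days before Sunday is Thursday.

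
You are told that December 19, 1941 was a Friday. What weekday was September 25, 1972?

Monday

From December 19, 1941 to December 19, 1971: 30 years, of which 7 contain a Feb 29 — 23×365 + 7×366 = 10957 days.
December 1971: 31 − 19 = 12 days remain.
Then January (31), February 1972 (29), March (31), April (30), May (31), June (30), July (31), August (31): 31 + 29 + 31 + 30 + 31 + 30 + 31 + 31 = 244 days.
September 1–25, 1972: 25 days.
Residual: 281 days.
Total: 11238 days.
11238 mod 7 = 3, so 3 days after Friday is Monday.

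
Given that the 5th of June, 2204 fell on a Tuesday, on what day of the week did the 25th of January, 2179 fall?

Monday

Count forward from the earlier date (January 25, 2179) to the later (June 5, 2204):
Day-of-year of January 25, 2179: 25.
Day-of-year of June 5, 2204: 157.
2179 has 365 days, so 365 − 25 = 340 days remain in 2179.
Full years 2180–2203: 19 common + 5 leap = 19×365 + 5×366 = 8765 days.
Total: 340 + 8765 + 157 = 9262 days.
9262 mod 7 = 1, so 1 day before Tuesday is Monday.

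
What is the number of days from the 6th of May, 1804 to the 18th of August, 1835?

From May 6, 1804 to May 6, 1835: 31 years, of which 7 contain a Feb 29 — 24×365 + 7×366 = 11322 days.
May 1835: 31 − 6 = 25 days remain.
Then June (30), July (31): 30 + 31 = 61 days.
August 1–18, 1835: 18 days.
Residual: 104 days.
Total: 11426 days.

11426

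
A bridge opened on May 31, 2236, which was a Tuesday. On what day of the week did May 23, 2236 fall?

Count forward from the earlier date (May 23, 2236) to the later (May 31, 2236):
Within May 2236: 31 − 23 = 8 days.
8 mod 7 = 1, so 1 day before Tuesday is Monday.

Monday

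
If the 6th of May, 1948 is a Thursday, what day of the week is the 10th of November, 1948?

May 1948: 31 − 6 = 25 days remain.
Then June (30), July (31), August (31), September (30), October (31): 30 + 31 + 31 + 30 + 31 = 153 days.
November 1–10, 1948: 10 days.
Total: 25 + 153 + 10 = 188 days.
188 mod 7 = 6, so 6 days after Thursday is Wednesday.

Wednesday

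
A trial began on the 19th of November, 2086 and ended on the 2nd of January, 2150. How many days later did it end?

Day-of-year of November 19, 2086: 323.
Day-of-year of January 2, 2150: 2.
2086 has 365 days, so 365 − 323 = 42 days remain in 2086.
Full years 2087–2149: 48 common + 15 leap = 48×365 + 15×366 = 23010 days.
Total: 42 + 23010 + 2 = 23054 days.

23054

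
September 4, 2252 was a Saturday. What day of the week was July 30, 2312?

Day-of-year of September 4, 2252: 248.
Day-of-year of July 30, 2312: 212.
2252 has 366 days, so 366 − 248 = 118 days remain in 2252.
Full years 2253–2311: 46 common + 13 leap = 46×365 + 13×366 = 21548 days.
Total: 118 + 21548 + 212 = 21878 days.
21878 mod 7 = 3, so 3 days after Saturday is Tuesday.

Tuesday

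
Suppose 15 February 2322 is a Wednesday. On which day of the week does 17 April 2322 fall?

Monday

February 2322: 28 − 15 = 13 days remain (2322 is not a leap year, so February has 28 days).
Then March (31): 31 days.
April 1–17, 2322: 17 days.
Total: 13 + 31 + 17 = 61 days.
61 mod 7 = 5, so 5 days after Wednesday is Monday.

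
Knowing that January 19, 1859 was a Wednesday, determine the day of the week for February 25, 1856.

Monday

Count forward from the earlier date (February 25, 1856) to the later (January 19, 1859):
Day-of-year of February 25, 1856: 56.
Day-of-year of January 19, 1859: 19.
1856 has 366 days, so 366 − 56 = 310 days remain in 1856.
Full years: 1857: 365; 1858: 365. Sum = 730.
Total: 310 + 730 + 19 = 1059 days.
1059 mod 7 = 2, so 2 days before Wednesday is Monday.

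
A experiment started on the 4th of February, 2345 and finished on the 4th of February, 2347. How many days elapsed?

730

February 4, 2345 → February 4, 2346: 365 days.
February 4, 2346 → February 4, 2347: 365 days.
Total: 730 days.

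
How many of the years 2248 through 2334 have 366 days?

21

Years divisible by 4: 2248, 2252, …, 2332 — 22 in all.
Of these, 2300 is divisible by 100 but not 400, so not leap.
Leap years: 22 − 1 = 21.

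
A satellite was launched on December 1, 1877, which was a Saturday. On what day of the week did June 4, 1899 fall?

Sunday

From December 1, 1877 to December 1, 1898: 21 years, of which 5 contain a Feb 29 — 16×365 + 5×366 = 7670 days.
December 1898: 31 − 1 = 30 days remain.
Then January (31), February 1899 (28), March (31), April (30), May (31): 31 + 28 + 31 + 30 + 31 = 151 days.
June 1–4, 1899: 4 days.
Residual: 185 days.
Total: 7855 days.
7855 mod 7 = 1, so 1 day after Saturday is Sunday.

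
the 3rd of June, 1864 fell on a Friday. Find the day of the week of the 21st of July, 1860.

Count forward from the earlier date (July 21, 1860) to the later (June 3, 1864):
July 21, 1860 → July 21, 1861: 365 days.
July 21, 1861 → July 21, 1862: 365 days.
July 21, 1862 → July 21, 1863: 365 days.
July 1863: 31 − 21 = 10 days remain.
Then 10 full months totalling 305 days.
June 1–3, 1864: 3 days.
Residual: 318 days.
Total: 1413 days.
1413 mod 7 = 6, so 6 days before Friday is Saturday.

Saturday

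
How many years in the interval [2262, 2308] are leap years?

Years divisible by 4 in [2262, 2308]: 2264, 2268, 2272, 2276, 2280, 2284, 2288, 2292, 2296, 2300, 2304, 2308.
Of these, 2300 is divisible by 100 but not 400, so not leap.
Leap years: 12 − 1 = 11.

11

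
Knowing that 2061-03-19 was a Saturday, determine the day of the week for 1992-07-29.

Count forward from the earlier date (July 29, 1992) to the later (March 19, 2061):
From July 29, 1992 to July 29, 2060: 68 years, of which 17 contain a Feb 29 — 51×365 + 17×366 = 24837 days.
(2000 is a leap year (divisible by 400).)
July 2060: 31 − 29 = 2 days remain.
Then August (31), September (30), October (31), November (30), December (31), January (31), February 2061 (28): 31 + 30 + 31 + 30 + 31 + 31 + 28 = 212 days.
March 1–19, 2061: 19 days.
Residual: 233 days.
Total: 25070 days.
25070 mod 7 = 3, so 3 days before Saturday is Wednesday.

Wednesday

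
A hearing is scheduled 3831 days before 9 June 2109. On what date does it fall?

12 December 2098

Count 3831 days before June 9, 2109:
From December 12, 2098 to December 12, 2108: 10 years, of which 2 contain a Feb 29 — 8×365 + 2×366 = 3652 days.
(2100 is not a leap year (divisible by 100 but not 400).)
December 2108: 31 − 12 = 19 days remain.
Then January (31), February 2109 (28), March (31), April (30), May (31): 31 + 28 + 31 + 30 + 31 = 151 days.
June 1–9, 2109: 9 days.
Residual: 179 days.
Total: 3831 days.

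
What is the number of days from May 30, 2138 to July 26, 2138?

May 2138: 31 − 30 = 1 day remains.
Then June (30): 30 days.
July 1–26, 2138: 26 days.
Total: 1 + 30 + 26 = 57 days.

57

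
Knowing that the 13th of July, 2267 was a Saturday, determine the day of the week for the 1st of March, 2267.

Friday

Count forward from the earlier date (March 1, 2267) to the later (July 13, 2267):
March 2267: 31 − 1 = 30 days remain.
Then April (30), May (31), June (30): 30 + 31 + 30 = 91 days.
July 1–13, 2267: 13 days.
Total: 30 + 91 + 13 = 134 days.
134 mod 7 = 1, so 1 day before Saturday is Friday.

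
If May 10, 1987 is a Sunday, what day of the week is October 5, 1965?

Count forward from the earlier date (October 5, 1965) to the later (May 10, 1987):
From October 5, 1965 to October 5, 1986: 21 years, of which 5 contain a Feb 29 — 16×365 + 5×366 = 7670 days.
October 1986: 31 − 5 = 26 days remain.
Then November (30), December (31), January (31), February 1987 (28), March (31), April (30): 30 + 31 + 31 + 28 + 31 + 30 = 181 days.
May 1–10, 1987: 10 days.
Residual: 217 days.
Total: 7887 days.
7887 mod 7 = 5, so 5 days before Sunday is Tuesday.

Tuesday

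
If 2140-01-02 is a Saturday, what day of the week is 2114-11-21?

Wednesday

Count forward from the earlier date (November 21, 2114) to the later (January 2, 2140):
From November 21, 2114 to November 21, 2139: 25 years, of which 6 contain a Feb 29 — 19×365 + 6×366 = 9131 days.
November 2139: 30 − 21 = 9 days remain.
Then December (31): 31 days.
January 1–2, 2140: 2 days.
Residual: 42 days.
Total: 9173 days.
9173 mod 7 = 3, so 3 days before Saturday is Wednesday.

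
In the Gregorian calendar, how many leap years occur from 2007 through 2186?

Years divisible by 4: 2008, 2012, …, 2184 — 45 in all.
Of these, 2100 is divisible by 100 but not 400, so not leap.
Leap years: 45 − 1 = 44.

44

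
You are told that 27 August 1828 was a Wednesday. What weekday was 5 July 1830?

Monday

Day-of-year of August 27, 1828: 240.
Day-of-year of July 5, 1830: 186.
1828 has 366 days, so 366 − 240 = 126 days remain in 1828.
Full years: 1829: 365. Sum = 365.
Total: 126 + 365 + 186 = 677 days.
677 mod 7 = 5, so 5 days after Wednesday is Monday.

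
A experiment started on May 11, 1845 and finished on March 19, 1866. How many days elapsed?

7617

From May 11, 1845 to May 11, 1865: 20 years, of which 5 contain a Feb 29 — 15×365 + 5×366 = 7305 days.
May 1865: 31 − 11 = 20 days remain.
Then 9 full months totalling 273 days.
March 1–19, 1866: 19 days.
Residual: 312 days.
Total: 7617 days.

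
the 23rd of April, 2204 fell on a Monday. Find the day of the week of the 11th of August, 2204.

April 2204: 30 − 23 = 7 days remain.
Then May (31), June (30), July (31): 31 + 30 + 31 = 92 days.
August 1–11, 2204: 11 days.
Total: 7 + 92 + 11 = 110 days.
110 mod 7 = 5, so 5 days after Monday is Saturday.

Saturday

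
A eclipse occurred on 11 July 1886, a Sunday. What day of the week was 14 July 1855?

Saturday

Count forward from the earlier date (July 14, 1855) to the later (July 11, 1886):
Day-of-year of July 14, 1855: 195.
Day-of-year of July 11, 1886: 192.
1855 has 365 days, so 365 − 195 = 170 days remain in 1855.
Full years 1856–1885: 22 common + 8 leap = 22×365 + 8×366 = 10958 days.
Total: 170 + 10958 + 192 = 11320 days.
11320 mod 7 = 1, so 1 day before Sunday is Saturday.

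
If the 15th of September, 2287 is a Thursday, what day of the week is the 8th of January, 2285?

Count forward from the earlier date (January 8, 2285) to the later (September 15, 2287):
January 2285: 31 − 8 = 23 days remain.
Then 31 full months totalling 942 days.
September 1–15, 2287: 15 days.
Total: 23 + 942 + 15 = 980 days.
980 is a multiple of 7, so the 8th of January, 2285 falls on the same weekday: Thursday.

Thursday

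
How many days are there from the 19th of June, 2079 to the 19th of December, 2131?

Day-of-year of June 19, 2079: 170.
Day-of-year of December 19, 2131: 353.
2079 has 365 days, so 365 − 170 = 195 days remain in 2079.
Full years 2080–2130: 39 common + 12 leap = 39×365 + 12×366 = 18627 days.
Total: 195 + 18627 + 353 = 19175 days.

19175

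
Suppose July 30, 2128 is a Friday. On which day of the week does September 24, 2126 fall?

Tuesday

Count forward from the earlier date (September 24, 2126) to the later (July 30, 2128):
September 24, 2126 → September 24, 2127: 365 days.
September 2127: 30 − 24 = 6 days remain.
Then 9 full months totalling 274 days.
July 1–30, 2128: 30 days.
Residual: 310 days.
Total: 675 days.
675 mod 7 = 3, so 3 days before Friday is Tuesday.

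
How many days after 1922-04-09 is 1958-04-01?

13141

Day-of-year of April 9, 1922: 99.
Day-of-year of April 1, 1958: 91.
1922 has 365 days, so 365 − 99 = 266 days remain in 1922.
Full years 1923–1957: 26 common + 9 leap = 26×365 + 9×366 = 12784 days.
Total: 266 + 12784 + 91 = 13141 days.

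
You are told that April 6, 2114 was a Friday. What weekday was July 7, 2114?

Saturday

April 2114: 30 − 6 = 24 days remain.
Then May (31), June (30): 31 + 30 = 61 days.
July 1–7, 2114: 7 days.
Total: 24 + 61 + 7 = 92 days.
92 mod 7 = 1, so 1 day after Friday is Saturday.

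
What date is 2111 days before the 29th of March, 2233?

the 18th of June, 2227

Count 2111 days before March 29, 2233:
Day-of-year of June 18, 2227: 169.
Day-of-year of March 29, 2233: 88.
2227 has 365 days, so 365 − 169 = 196 days remain in 2227.
Full years: 2228: 366; 2229: 365; 2230: 365; 2231: 365; 2232: 366. Sum = 1827.
Total: 196 + 1827 + 88 = 2111 days.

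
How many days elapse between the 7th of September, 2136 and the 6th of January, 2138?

486

September 2136: 30 − 7 = 23 days remain.
Then 15 full months totalling 457 days.
January 1–6, 2138: 6 days.
Total: 23 + 457 + 6 = 486 days.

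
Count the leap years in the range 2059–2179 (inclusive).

29

Years divisible by 4: 2060, 2064, …, 2176 — 30 in all.
Of these, 2100 is divisible by 100 but not 400, so not leap.
Leap years: 30 − 1 = 29.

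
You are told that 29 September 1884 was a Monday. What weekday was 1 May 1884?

Count forward from the earlier date (May 1, 1884) to the later (September 29, 1884):
May 1884: 31 − 1 = 30 days remain.
Then June (30), July (31), August (31): 30 + 31 + 31 = 92 days.
September 1–29, 1884: 29 days.
Total: 30 + 92 + 29 = 151 days.
151 mod 7 = 4, so 4 days before Monday is Thursday.

Thursday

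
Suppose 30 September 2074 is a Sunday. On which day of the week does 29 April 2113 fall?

Saturday

From September 30, 2074 to September 30, 2112: 38 years, of which 9 contain a Feb 29 — 29×365 + 9×366 = 13879 days.
(2100 is not a leap year (divisible by 100 but not 400).)
September 2112: 30 − 30 = 0 days remain.
Then October (31), November (30), December (31), January (31), February 2113 (28), March (31): 31 + 30 + 31 + 31 + 28 + 31 = 182 days.
April 1–29, 2113: 29 days.
Residual: 211 days.
Total: 14090 days.
14090 mod 7 = 6, so 6 days after Sunday is Saturday.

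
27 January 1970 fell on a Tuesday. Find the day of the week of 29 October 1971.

Friday

January 27, 1970 → January 27, 1971: 365 days.
January 1971: 31 − 27 = 4 days remain.
Then February 1971 (28), March (31), April (30), May (31), June (30), July (31), August (31), September (30): 28 + 31 + 30 + 31 + 30 + 31 + 31 + 30 = 242 days.
October 1–29, 1971: 29 days.
Residual: 275 days.
Total: 640 days.
640 mod 7 = 3, so 3 days after Tuesday is Friday.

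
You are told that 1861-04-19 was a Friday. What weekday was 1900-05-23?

Day-of-year of April 19, 1861: 109.
Day-of-year of May 23, 1900: 143.
1861 has 365 days, so 365 − 109 = 256 days remain in 1861.
Full years 1862–1899: 29 common + 9 leap = 29×365 + 9×366 = 13879 days.
Total: 256 + 13879 + 143 = 14278 days.
14278 mod 7 = 5, so 5 days after Friday is Wednesday.

Wednesday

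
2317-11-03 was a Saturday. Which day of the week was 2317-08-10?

Friday

Count forward from the earlier date (August 10, 2317) to the later (November 3, 2317):
August 2317: 31 − 10 = 21 days remain.
Then September (30), October (31): 30 + 31 = 61 days.
November 1–3, 2317: 3 days.
Total: 21 + 61 + 3 = 85 days.
85 mod 7 = 1, so 1 day before Saturday is Friday.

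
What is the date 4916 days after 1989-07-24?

2003-01-08

Count 4916 days after July 24, 1989:
From July 24, 1989 to July 24, 2002: 13 years, of which 3 contain a Feb 29 — 10×365 + 3×366 = 4748 days.
(2000 is a leap year (divisible by 400).)
July 2002: 31 − 24 = 7 days remain.
Then August (31), September (30), October (31), November (30), December (31): 31 + 30 + 31 + 30 + 31 = 153 days.
January 1–8, 2003: 8 days.
Residual: 168 days.
Total: 4916 days.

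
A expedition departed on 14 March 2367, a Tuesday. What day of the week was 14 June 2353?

Count forward from the earlier date (June 14, 2353) to the later (March 14, 2367):
Day-of-year of June 14, 2353: 165.
Day-of-year of March 14, 2367: 73.
2353 has 365 days, so 365 − 165 = 200 days remain in 2353.
Full years 2354–2366: 10 common + 3 leap = 10×365 + 3×366 = 4748 days.
Total: 200 + 4748 + 73 = 5021 days.
5021 mod 7 = 2, so 2 days before Tuesday is Sunday.

Sunday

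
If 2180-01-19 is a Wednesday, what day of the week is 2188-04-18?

From January 19, 2180 to January 19, 2188: 8 years, of which 2 contain a Feb 29 — 6×365 + 2×366 = 2922 days.
January 2188: 31 − 19 = 12 days remain.
Then February 2188 (29), March (31): 29 + 31 = 60 days.
April 1–18, 2188: 18 days.
Residual: 90 days.
Total: 3012 days.
3012 mod 7 = 2, so 2 days after Wednesday is Friday.

Friday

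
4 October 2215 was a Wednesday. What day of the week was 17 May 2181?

Count forward from the earlier date (May 17, 2181) to the later (October 4, 2215):
Day-of-year of May 17, 2181: 137.
Day-of-year of October 4, 2215: 277.
2181 has 365 days, so 365 − 137 = 228 days remain in 2181.
Full years 2182–2214: 26 common + 7 leap = 26×365 + 7×366 = 12052 days.
Total: 228 + 12052 + 277 = 12557 days.
12557 mod 7 = 6, so 6 days before Wednesday is Thursday.

Thursday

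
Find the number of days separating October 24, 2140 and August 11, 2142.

656

October 2140: 31 − 24 = 7 days remain.
Then 21 full months totalling 638 days.
August 1–11, 2142: 11 days.
Total: 7 + 638 + 11 = 656 days.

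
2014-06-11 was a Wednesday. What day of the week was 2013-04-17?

Count forward from the earlier date (April 17, 2013) to the later (June 11, 2014):
April 2013: 30 − 17 = 13 days remain.
Then 13 full months totalling 396 days.
June 1–11, 2014: 11 days.
Total: 13 + 396 + 11 = 420 days.
420 is a multiple of 7, so 2013-04-17 falls on the same weekday: Wednesday.

Wednesday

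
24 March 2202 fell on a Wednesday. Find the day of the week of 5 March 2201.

Thursday

Count forward from the earlier date (March 5, 2201) to the later (March 24, 2202):
March 2201: 31 − 5 = 26 days remain.
Then 11 full months totalling 334 days.
March 1–24, 2202: 24 days.
Total: 26 + 334 + 24 = 384 days.
384 mod 7 = 6, so 6 days before Wednesday is Thursday.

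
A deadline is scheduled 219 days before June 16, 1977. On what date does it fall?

November 9, 1976

Count 219 days before June 16, 1977:
November 1976: 30 − 9 = 21 days remain.
Then December (31), January (31), February 1977 (28), March (31), April (30), May (31): 31 + 31 + 28 + 31 + 30 + 31 = 182 days.
June 1–16, 1977: 16 days.
Total: 21 + 182 + 16 = 219 days.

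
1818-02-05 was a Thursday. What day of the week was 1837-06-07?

From February 5, 1818 to February 5, 1837: 19 years, of which 5 contain a Feb 29 — 14×365 + 5×366 = 6940 days.
February 1837: 28 − 5 = 23 days remain (1837 is not a leap year, so February has 28 days).
Then March (31), April (30), May (31): 31 + 30 + 31 = 92 days.
June 1–7, 1837: 7 days.
Residual: 122 days.
Total: 7062 days.
7062 mod 7 = 6, so 6 days after Thursday is Wednesday.

Wednesday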